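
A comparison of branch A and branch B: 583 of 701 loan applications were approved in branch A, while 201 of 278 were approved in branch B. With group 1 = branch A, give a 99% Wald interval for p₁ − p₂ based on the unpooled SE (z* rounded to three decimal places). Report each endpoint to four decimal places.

p̂₁ = 583/701 = 0.83167, p̂₂ = 201/278 = 0.72302; p̂₁ − p̂₂ = 0.10865.
Unpooled SE = √(p̂₁(1−p̂₁)/n₁ + p̂₂(1−p̂₂)/n₂) = √(0.000199708 + 0.000720365) = 0.030333.
For 99% confidence, z* = 2.576. Margin of error = 0.07814.
So the interval runs from 0.0305 to 0.1868.

(0.0305, 0.1868)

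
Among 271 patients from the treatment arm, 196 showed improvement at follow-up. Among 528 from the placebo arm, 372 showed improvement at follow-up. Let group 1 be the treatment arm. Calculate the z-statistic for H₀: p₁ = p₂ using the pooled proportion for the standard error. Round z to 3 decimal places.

z = 0.552

p̂₁ = 196/271 = 0.72325, p̂₂ = 372/528 = 0.70455.
Pooled p̂ = (196+372)/(271+528) = 568/799 = 0.71089.
Pooled SE = √[0.2055260·0.00558398] ≈ 0.033877.
z = 0.01870/0.033877 = 0.552.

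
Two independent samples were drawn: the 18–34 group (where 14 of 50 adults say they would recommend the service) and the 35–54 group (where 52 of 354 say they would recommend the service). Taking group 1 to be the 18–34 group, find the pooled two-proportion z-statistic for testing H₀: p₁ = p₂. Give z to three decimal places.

p̂₁ = 14/50 = 0.28000, p̂₂ = 52/354 = 0.14689.
Pooling: p̂ = 66/404 = 0.16337.
SE = √[p̂(1−p̂)(1/n₁+1/n₂)] = √[0.16337·0.83663·(1/50+1/354)] ≈ 0.055854.
z = 0.13311/0.055854 = 2.383.

z = 2.383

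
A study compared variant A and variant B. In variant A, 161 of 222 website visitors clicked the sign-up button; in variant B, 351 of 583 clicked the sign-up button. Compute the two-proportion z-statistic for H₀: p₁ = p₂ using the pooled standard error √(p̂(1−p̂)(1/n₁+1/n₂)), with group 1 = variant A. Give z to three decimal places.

z = 3.246

Sample proportions: p̂₁ = 161/222 = 0.72523 and p̂₂ = 351/583 = 0.60206.
Pooled p̂ = (161+351)/(222+583) = 512/805 = 0.63602.
SE = √[p̂(1−p̂)(1/n₁+1/n₂)] = √[0.63602·0.36398·(1/222+1/583)] ≈ 0.037945.
z = (p̂₁ − p̂₂)/SE = (0.72523 − 0.60206)/0.037945 = 0.12317/0.037945 = 3.246.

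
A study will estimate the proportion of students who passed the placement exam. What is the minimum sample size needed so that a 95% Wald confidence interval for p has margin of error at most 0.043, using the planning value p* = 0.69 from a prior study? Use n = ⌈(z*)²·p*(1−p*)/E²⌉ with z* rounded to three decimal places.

For 95% confidence, z* = 1.960.
p*(1−p*) = 0.2139.
(z*)²·p*(1−p*)/E² = 3.841600·0.2139/0.001849 = 444.412.
Rounding up, n = 445.

n = 445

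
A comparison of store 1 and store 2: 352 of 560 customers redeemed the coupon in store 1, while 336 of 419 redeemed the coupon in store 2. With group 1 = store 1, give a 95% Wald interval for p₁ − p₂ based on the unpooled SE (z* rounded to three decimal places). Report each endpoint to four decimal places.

p̂₁ = 0.62857, p̂₂ = 0.80191, so the observed difference is -0.17334.
SE = √(0.000416910 + 0.000379119) = √0.000796029 = 0.028214.
z* = 1.960 at the 95% level. Margin = 1.960·0.028214 = 0.05530.
CI: -0.17334 ± 0.05530 = (-0.2286, -0.1180).

(-0.2286, -0.1180)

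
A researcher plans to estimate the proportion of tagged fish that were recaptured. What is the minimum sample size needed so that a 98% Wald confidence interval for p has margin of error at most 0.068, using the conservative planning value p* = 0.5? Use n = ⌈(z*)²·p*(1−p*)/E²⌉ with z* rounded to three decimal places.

The 98% critical value is z* = 2.326.
p*(1−p*) = 0.50·0.50 = 0.2500.
(z*)²·p*(1−p*)/E² = 5.410276·0.2500/0.004624 = 292.511.
⌈292.511⌉ = 293.

n = 293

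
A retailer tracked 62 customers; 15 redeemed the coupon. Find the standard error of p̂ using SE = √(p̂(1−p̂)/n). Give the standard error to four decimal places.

p̂ = 15/62 = 0.24194.
p̂(1−p̂) = 0.24194·0.75806 = 0.183405.
SE = √(0.183405/62) = 0.0544.

SE = 0.0544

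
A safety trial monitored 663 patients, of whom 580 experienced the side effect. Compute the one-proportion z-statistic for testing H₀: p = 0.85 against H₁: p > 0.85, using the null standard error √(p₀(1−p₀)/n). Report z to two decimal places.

Sample proportion p̂ = 580/663 = 0.87481.
Null standard error: √(0.85·0.15/663) = √0.000192308 = 0.013868.
z = (0.87481 − 0.85)/0.013868 = 0.02481/0.013868 = 1.79.

z = 1.79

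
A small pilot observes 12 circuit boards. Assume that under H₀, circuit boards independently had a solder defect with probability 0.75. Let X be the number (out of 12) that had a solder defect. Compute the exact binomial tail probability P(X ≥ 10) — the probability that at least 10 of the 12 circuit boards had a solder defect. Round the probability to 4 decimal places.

P = 0.3907

X is binomial with n = 12 and p = 0.75.
P(X ≥ 10) = C(12,10)·0.75^10·0.25^2 + C(12,11)·0.75^11·0.25^1 + C(12,12)·0.75^12·0.25^0.
= 0.232293 + 0.126705 + 0.031676 = 0.3907.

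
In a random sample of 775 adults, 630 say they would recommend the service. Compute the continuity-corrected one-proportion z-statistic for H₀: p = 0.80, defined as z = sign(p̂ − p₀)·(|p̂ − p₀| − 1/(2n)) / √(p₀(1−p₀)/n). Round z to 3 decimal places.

Sample proportion p̂ = 630/775 = 0.81290. p̂ − p₀ = 0.012903.
Continuity correction 1/(2n) = 1/1550 = 0.000645.
Corrected numerator: |0.012903| − 0.000645 = 0.012258.
Under H₀, SE = √(p₀(1−p₀)/n) = √(0.80·0.20/775) = √0.000206452 = 0.014368.
z = (+)0.012258/0.014368 = 0.853.

z = 0.853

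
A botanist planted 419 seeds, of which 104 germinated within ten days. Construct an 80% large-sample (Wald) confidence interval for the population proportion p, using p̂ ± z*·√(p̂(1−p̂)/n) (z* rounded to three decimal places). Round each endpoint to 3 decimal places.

(0.221, 0.275)

p̂ = 104/419 = 0.24821.
SE(p̂) = √(0.24821·0.75179/419) = 0.021103.
For 80% confidence, z* = 1.282.
Margin of error: 1.282 × 0.021103 = 0.02705.
CI: 0.24821 ± 0.02705 = (0.221, 0.275).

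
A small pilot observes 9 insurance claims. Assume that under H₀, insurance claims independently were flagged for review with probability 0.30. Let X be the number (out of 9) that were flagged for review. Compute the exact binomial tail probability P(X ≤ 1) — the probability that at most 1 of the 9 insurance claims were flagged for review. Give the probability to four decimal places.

P = 0.1960

X ~ Binomial(n=9, p=0.30).
P(X ≤ 1) = C(9,0)·0.30^0·0.70^9 + C(9,1)·0.30^1·0.70^8.
= 0.040354 + 0.155650 = 0.1960.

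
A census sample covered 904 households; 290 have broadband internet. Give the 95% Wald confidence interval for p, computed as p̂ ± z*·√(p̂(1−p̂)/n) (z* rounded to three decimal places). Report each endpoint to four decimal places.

(0.2904, 0.3512)

With x = 290 successes in n = 904, p̂ = 0.32080.
Standard error of p̂: √(0.217886/904) = √0.000241024 = 0.015525.
For 95% confidence, z* = 1.960.
Margin = 1.960·0.015525 = 0.03043.
So the interval runs from 0.2904 to 0.3512.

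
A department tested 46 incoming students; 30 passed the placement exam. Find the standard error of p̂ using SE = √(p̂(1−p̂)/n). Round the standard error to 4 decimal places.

SE = 0.0702

p̂ = 30/46 = 0.65217.
p̂(1−p̂) = 0.65217·0.34783 = 0.226844.
SE = √(0.226844/46) = √0.004931391 = 0.0702.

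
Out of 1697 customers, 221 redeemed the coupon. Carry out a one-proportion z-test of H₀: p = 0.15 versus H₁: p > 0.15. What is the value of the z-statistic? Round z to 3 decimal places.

Sample proportion p̂ = 221/1697 = 0.13023.
SE₀ = √(0.15·0.85/1697) = 0.008668.
z = (0.13023 − 0.15)/0.008668 = -0.01977/0.008668 = -2.281.

z = -2.281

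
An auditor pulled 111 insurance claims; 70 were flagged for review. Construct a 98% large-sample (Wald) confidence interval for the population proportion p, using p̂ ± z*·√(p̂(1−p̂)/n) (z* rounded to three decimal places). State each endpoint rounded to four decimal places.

(0.5241, 0.7372)

The sample proportion is 70/111 = 0.63063.
SE(p̂) = √(0.63063·0.36937/111) = 0.045810.
For 98% confidence, z* = 2.326.
Margin = 2.326·0.045810 = 0.10655.
So the interval runs from 0.5241 to 0.7372.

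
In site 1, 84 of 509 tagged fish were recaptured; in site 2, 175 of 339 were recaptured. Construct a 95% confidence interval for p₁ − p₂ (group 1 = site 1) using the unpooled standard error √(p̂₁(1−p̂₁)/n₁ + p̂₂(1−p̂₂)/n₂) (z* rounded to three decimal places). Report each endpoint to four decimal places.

p̂₁ = 84/509 = 0.16503, p̂₂ = 175/339 = 0.51622; p̂₁ − p̂₂ = -0.35119.
SE = √(0.000270717 + 0.000736687) = √0.001007404 = 0.031740.
For 95% confidence, z* = 1.960. Margin = 1.960·0.031740 = 0.06221.
CI: -0.35119 ± 0.06221 = (-0.4134, -0.2890).

(-0.4134, -0.2890)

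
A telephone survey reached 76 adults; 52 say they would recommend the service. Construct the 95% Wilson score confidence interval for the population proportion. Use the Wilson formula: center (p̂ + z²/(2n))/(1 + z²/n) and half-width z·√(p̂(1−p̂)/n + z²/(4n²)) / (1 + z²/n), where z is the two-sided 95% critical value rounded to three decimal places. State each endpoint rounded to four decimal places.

(0.5730, 0.7777)

p̂ = 52/76 = 0.68421; z = 1.960, so z² = 3.841600.
Denominator 1 + z²/n = 1 + 3.841600/76 = 1.050547.
Adjusted center: (0.68421 + z²/(2n))/1.050547 = 0.67535.
Radicand: p̂(1−p̂)/n + z²/(4n²) = 0.002842980 + 0.000166274 = 0.003009254.
Half-width = 1.960·√0.003009254/1.050547 = 0.10235.
CI: 0.67535 ± 0.10235 = (0.5730, 0.7777).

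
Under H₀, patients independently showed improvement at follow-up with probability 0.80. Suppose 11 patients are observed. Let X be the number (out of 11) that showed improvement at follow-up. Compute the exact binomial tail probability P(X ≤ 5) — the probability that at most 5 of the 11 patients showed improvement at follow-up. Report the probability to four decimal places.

X is binomial with n = 11 and p = 0.80.
P(X ≤ 5) = Σ_{j=0}^{5} C(11,j)·0.80^j·0.20^{11−j}.
= 0.000000 + 0.000001 + 0.000018 + 0.000216 + 0.001730 + 0.009689 = 0.0117.

P = 0.0117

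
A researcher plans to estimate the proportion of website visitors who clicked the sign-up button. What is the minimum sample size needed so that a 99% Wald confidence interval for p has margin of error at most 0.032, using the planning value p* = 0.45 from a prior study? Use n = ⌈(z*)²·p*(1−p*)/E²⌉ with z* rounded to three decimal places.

The 99% critical value is z* = 2.576.
p*(1−p*) = 0.45·0.55 = 0.2475.
(z*)²·p*(1−p*)/E² = 6.635776·0.2475/0.001024 = 1603.862.
Rounding up, n = 1604.

n = 1604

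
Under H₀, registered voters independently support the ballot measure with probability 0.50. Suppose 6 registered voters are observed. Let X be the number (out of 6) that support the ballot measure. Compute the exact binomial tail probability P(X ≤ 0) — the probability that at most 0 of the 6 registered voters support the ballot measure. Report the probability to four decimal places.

P = 0.0156

X ~ Binomial(n=6, p=0.50).
P(X ≤ 0) = C(6,0)·0.50^0·0.50^6.
= 0.015625 = 0.0156.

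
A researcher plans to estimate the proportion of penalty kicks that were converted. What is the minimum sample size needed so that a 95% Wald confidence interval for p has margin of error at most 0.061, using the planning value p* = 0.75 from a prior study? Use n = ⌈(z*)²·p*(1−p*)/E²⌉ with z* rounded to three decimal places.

For 95% confidence, z* = 1.960.
p*(1−p*) = 0.1875.
Required n before rounding: 3.841600 × 0.1875 / 0.061² = 193.577.
⌈193.577⌉ = 194.

n = 194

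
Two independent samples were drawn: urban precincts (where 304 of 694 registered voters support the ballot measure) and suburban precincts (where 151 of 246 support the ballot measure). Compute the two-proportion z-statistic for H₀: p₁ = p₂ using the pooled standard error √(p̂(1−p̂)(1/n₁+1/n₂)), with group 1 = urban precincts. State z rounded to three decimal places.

Sample proportions: p̂₁ = 304/694 = 0.43804 and p̂₂ = 151/246 = 0.61382.
Pooling: p̂ = 455/940 = 0.48404.
SE = √[p̂(1−p̂)(1/n₁+1/n₂)] = √[0.48404·0.51596·(1/694+1/246)] ≈ 0.037082.
z = (p̂₁ − p̂₂)/SE = (0.43804 − 0.61382)/0.037082 = -0.17578/0.037082 = -4.740.

z = -4.740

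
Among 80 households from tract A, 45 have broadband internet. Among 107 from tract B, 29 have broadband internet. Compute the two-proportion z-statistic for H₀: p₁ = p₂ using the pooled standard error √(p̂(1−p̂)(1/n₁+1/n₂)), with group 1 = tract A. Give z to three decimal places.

z = 4.033

p̂₁ = 45/80 = 0.56250, p̂₂ = 29/107 = 0.27103.
Pooling: p̂ = 74/187 = 0.39572.
SE = √[p̂(1−p̂)(1/n₁+1/n₂)] = √[0.39572·0.60428·(1/80+1/107)] ≈ 0.072277.
z = (p̂₁ − p̂₂)/SE = (0.56250 − 0.27103)/0.072277 = 0.29147/0.072277 = 4.033.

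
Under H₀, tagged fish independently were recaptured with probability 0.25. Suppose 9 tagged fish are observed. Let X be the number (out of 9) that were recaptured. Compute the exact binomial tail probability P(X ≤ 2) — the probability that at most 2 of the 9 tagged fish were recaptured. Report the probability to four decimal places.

P = 0.6007

X is binomial with n = 9 and p = 0.25.
P(X ≤ 2) = C(9,0)·0.25^0·0.75^9 + C(9,1)·0.25^1·0.75^8 + C(9,2)·0.25^2·0.75^7.
= 0.075085 + 0.225254 + 0.300339 = 0.6007.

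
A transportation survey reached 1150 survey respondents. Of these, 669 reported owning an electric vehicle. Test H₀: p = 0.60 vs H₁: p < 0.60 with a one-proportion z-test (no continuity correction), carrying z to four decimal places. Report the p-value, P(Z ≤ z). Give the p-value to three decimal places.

p-value = 0.103

p̂ = 669/1150 = 0.58174.
Under H₀, SE = √(p₀(1−p₀)/n) = √(0.60·0.40/1150) = √0.000208696 = 0.014446.
z = (p̂ − p₀)/SE = (669/1150 − 0.60)/0.014446 ≈ -1.2641.
From the standard normal, P(Z ≤ z) = 0.103.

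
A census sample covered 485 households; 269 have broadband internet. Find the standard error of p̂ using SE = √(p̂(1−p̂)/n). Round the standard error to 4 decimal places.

The sample proportion is 269/485 = 0.55464.
p̂(1−p̂) = 0.247014.
SE = √(0.247014/485) = √0.000509307 = 0.0226.

SE = 0.0226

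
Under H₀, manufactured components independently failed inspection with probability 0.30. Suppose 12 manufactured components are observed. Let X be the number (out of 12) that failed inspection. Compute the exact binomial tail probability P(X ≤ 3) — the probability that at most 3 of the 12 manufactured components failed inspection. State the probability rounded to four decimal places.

P = 0.4925

X ~ Binomial(n=12, p=0.30).
P(X ≤ 3) = C(12,0)·0.30^0·0.70^12 + C(12,1)·0.30^1·0.70^11 + C(12,2)·0.30^2·0.70^10 + C(12,3)·0.30^3·0.70^9.
= 0.013841 + 0.071184 + 0.167790 + 0.239700 = 0.4925.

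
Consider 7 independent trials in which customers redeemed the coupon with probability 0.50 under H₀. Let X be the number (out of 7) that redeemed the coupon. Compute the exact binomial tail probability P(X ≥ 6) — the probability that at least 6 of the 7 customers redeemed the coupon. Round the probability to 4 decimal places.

X is binomial with n = 7 and p = 0.50.
P(X ≥ 6) = C(7,6)·0.50^6·0.50^1 + C(7,7)·0.50^7·0.50^0.
= 0.054688 + 0.007812 = 0.0625.

P = 0.0625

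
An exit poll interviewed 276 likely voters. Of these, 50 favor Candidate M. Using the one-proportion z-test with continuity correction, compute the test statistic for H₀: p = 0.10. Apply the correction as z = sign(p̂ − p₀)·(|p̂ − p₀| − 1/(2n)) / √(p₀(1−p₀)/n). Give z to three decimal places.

Sample proportion p̂ = 50/276 = 0.18116. p̂ − p₀ = 0.081159.
1/(2n) = 0.001812.
Corrected numerator: |0.081159| − 0.001812 = 0.079347.
Null standard error: √(0.10·0.90/276) = √0.000326087 = 0.018058.
z = (+)0.079347/0.018058 = 4.394.

z = 4.394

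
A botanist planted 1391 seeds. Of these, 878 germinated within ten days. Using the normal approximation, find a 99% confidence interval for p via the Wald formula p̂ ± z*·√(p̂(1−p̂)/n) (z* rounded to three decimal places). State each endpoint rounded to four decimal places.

p̂ = 878/1391 = 0.63120.
Standard error of p̂: √(0.232786/1391) = √0.000167352 = 0.012936.
z* = 2.576 at the 99% level.
Margin = 2.576·0.012936 = 0.03332.
Interval: 0.63120 ± 0.03332 → (0.5979, 0.6645).

(0.5979, 0.6645)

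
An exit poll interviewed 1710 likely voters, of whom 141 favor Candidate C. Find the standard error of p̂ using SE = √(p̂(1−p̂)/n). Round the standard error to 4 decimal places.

SE = 0.0067

The sample proportion is 141/1710 = 0.08246.
p̂(1−p̂) = 0.075660.
Dividing by n and taking the root: √0.000044246 = 0.0067.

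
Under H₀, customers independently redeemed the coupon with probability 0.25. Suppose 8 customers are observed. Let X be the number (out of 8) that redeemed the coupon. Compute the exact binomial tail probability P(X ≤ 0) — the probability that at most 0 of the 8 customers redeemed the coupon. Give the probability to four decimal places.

P = 0.1001

X is binomial with n = 8 and p = 0.25.
P(X ≤ 0) = C(8,0)·0.25^0·0.75^8.
= 0.100113 = 0.1001.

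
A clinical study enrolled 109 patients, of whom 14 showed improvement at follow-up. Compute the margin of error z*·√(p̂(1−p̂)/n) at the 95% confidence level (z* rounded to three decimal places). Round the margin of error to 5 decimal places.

The sample proportion is 14/109 = 0.12844.
Standard error of p̂: √(0.111943/109) = √0.001027004 = 0.032047.
z* = 1.960 at the 95% level.
So ME = 0.06281.

ME = 0.06281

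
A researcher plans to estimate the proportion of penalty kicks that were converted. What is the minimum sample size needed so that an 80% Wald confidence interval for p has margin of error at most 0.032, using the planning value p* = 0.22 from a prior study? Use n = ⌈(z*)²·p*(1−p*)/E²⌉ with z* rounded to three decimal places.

The 80% critical value is z* = 1.282.
p*(1−p*) = 0.22·0.78 = 0.1716.
(z*)²·p*(1−p*)/E² = 1.643524·0.1716/0.001024 = 275.419.
Rounding up, n = 276.

n = 276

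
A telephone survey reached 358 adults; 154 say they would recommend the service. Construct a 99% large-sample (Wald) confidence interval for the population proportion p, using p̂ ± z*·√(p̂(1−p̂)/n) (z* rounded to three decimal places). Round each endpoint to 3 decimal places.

p̂ = 154/358 = 0.43017.
SE = √(p̂(1−p̂)/n) = √(0.245123/358) = 0.026167.
z* = 2.576 at the 99% level.
Margin of error: 2.576 × 0.026167 = 0.06741.
So the interval runs from 0.363 to 0.498.

(0.363, 0.498)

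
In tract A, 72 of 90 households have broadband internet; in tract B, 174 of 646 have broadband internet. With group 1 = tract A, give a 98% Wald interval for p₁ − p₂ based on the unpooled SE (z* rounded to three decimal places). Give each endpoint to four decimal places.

p̂₁ = 0.80000, p̂₂ = 0.26935, so the observed difference is 0.53065.
Unpooled SE = √(p̂₁(1−p̂₁)/n₁ + p̂₂(1−p̂₂)/n₂) = √(0.001777778 + 0.000304645) = 0.045634.
z* = 2.326 at the 98% level. Margin = 2.326·0.045634 = 0.10614.
Interval: 0.53065 ± 0.10614 → (0.4245, 0.6368).

(0.4245, 0.6368)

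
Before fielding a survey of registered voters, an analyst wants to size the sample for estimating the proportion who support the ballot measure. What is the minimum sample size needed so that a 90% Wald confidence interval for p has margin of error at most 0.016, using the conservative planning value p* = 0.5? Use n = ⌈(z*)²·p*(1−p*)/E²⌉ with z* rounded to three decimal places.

n = 2643

z* = 1.645 at the 90% level.
p*(1−p*) = 0.2500.
(z*)²·p*(1−p*)/E² = 2.706025·0.2500/0.000256 = 2642.603.
⌈2642.603⌉ = 2643.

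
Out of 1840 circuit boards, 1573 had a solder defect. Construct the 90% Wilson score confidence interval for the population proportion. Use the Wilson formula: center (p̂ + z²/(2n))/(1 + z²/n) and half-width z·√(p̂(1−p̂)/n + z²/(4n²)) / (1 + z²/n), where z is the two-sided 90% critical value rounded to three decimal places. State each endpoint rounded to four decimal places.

p̂ = 1573/1840 = 0.85489; z = 1.645, so z² = 2.706025.
1 + z²/n = 1.001471.
Center = (0.85489 + 0.000735)/1.001471 = 0.85437.
Radicand: p̂(1−p̂)/n + z²/(4n²) = 0.000067420 + 0.000000200 = 0.000067620.
Half-width = z·√(radicand)/denom = 1.645·0.008223/1.001471 = 0.01351.
CI: 0.85437 ± 0.01351 = (0.8409, 0.8679).

(0.8409, 0.8679)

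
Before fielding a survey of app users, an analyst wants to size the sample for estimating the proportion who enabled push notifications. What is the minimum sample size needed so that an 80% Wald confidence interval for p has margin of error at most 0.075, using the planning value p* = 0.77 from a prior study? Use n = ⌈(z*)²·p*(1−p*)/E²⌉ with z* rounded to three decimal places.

n = 52

For 80% confidence, z* = 1.282.
p*(1−p*) = 0.77·0.23 = 0.1771.
(z*)²·p*(1−p*)/E² = 1.643524·0.1771/0.005625 = 51.745.
⌈51.745⌉ = 52.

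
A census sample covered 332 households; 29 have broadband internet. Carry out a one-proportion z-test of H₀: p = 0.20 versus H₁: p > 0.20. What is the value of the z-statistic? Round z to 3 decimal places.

p̂ = 29/332 = 0.08735.
Under H₀, SE = √(p₀(1−p₀)/n) = √(0.20·0.80/332) = √0.000481928 = 0.021953.
z = (p̂ − p₀)/SE = (0.08735 − 0.20)/0.021953 = -5.131.

z = -5.131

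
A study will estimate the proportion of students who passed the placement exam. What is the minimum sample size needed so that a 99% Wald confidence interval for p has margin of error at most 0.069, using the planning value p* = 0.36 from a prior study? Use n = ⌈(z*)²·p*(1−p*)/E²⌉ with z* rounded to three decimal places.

n = 322

z* = 2.576 at the 99% level.
p*(1−p*) = 0.2304.
Required n before rounding: 6.635776 × 0.2304 / 0.069² = 321.126.
Rounding up, n = 322.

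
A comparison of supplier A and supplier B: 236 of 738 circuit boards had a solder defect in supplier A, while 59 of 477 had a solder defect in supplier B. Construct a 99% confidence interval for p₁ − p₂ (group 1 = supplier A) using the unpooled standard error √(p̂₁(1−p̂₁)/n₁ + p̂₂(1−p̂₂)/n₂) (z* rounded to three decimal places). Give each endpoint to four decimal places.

p̂₁ = 236/738 = 0.31978, p̂₂ = 59/477 = 0.12369; p̂₁ − p̂₂ = 0.19609.
Unpooled SE = √(p̂₁(1−p̂₁)/n₁ + p̂₂(1−p̂₂)/n₂) = √(0.000294745 + 0.000227234) = 0.022847.
For 99% confidence, z* = 2.576. Margin of error = 0.05885.
So the interval runs from 0.1372 to 0.2549.

(0.1372, 0.2549)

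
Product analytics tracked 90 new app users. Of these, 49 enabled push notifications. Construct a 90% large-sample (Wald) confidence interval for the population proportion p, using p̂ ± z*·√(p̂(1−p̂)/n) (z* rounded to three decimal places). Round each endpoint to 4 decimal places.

Sample proportion p̂ = 49/90 = 0.54444.
SE(p̂) = √(0.54444·0.45556/90) = 0.052496.
z* = 1.645 at the 90% level.
Margin of error: 1.645 × 0.052496 = 0.08636.
CI: 0.54444 ± 0.08636 = (0.4581, 0.6308).

(0.4581, 0.6308)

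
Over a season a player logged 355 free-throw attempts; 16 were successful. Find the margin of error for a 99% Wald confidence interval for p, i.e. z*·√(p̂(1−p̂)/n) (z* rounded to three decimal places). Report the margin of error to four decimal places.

p̂ = 16/355 = 0.04507.
SE(p̂) = √(0.04507·0.95493/355) = 0.011011.
The 99% critical value is z* = 2.576.
So ME = 0.0284.

ME = 0.0284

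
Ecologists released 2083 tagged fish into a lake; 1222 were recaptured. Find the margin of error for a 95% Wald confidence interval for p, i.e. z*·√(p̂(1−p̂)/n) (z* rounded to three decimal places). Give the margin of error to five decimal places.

Sample proportion p̂ = 1222/2083 = 0.58665.
SE(p̂) = √(0.58665·0.41335/2083) = 0.010790.
For 95% confidence, z* = 1.960.
Margin of error = z*·SE = 1.960 × 0.010790 = 0.02115.

ME = 0.02115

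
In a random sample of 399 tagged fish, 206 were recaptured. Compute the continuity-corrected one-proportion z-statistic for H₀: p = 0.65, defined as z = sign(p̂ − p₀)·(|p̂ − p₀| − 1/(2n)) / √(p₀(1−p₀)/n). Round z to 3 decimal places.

z = -5.547

Sample proportion p̂ = 206/399 = 0.51629. p̂ − p₀ = -0.133709.
Continuity correction 1/(2n) = 1/798 = 0.001253.
Corrected numerator: |-0.133709| − 0.001253 = 0.132456.
Under H₀, SE = √(p₀(1−p₀)/n) = √(0.65·0.35/399) = √0.000570175 = 0.023878.
z = (−)0.132456/0.023878 = -5.547.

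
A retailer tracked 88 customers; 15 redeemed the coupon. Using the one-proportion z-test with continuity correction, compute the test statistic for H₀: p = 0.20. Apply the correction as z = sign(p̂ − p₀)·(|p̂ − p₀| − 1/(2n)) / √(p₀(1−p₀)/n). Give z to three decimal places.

The sample proportion is 15/88 = 0.17045. p̂ − p₀ = -0.029545.
Continuity correction 1/(2n) = 1/176 = 0.005682.
Corrected numerator: |-0.029545| − 0.005682 = 0.023863.
Null standard error: √(0.20·0.80/88) = √0.001818182 = 0.042640.
z = (−)0.023863/0.042640 = -0.560.

z = -0.560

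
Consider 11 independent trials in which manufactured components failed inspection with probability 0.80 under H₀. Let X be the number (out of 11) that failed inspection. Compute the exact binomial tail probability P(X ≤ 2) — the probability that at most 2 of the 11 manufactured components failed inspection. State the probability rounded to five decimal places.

P = 0.00002

X ~ Binomial(n=11, p=0.80).
P(X ≤ 2) = C(11,0)·0.80^0·0.20^11 + C(11,1)·0.80^1·0.20^10 + C(11,2)·0.80^2·0.20^9.
= 0.000000 + 0.000001 + 0.000018 = 0.00002.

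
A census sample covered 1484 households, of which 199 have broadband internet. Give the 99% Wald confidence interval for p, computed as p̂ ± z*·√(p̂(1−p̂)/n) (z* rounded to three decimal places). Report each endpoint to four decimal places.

(0.1113, 0.1569)

The sample proportion is 199/1484 = 0.13410.
Standard error of p̂: √(0.116115/1484) = √0.000078245 = 0.008846.
For 99% confidence, z* = 2.576.
Margin of error: 2.576 × 0.008846 = 0.02279.
Interval: 0.13410 ± 0.02279 → (0.1113, 0.1569).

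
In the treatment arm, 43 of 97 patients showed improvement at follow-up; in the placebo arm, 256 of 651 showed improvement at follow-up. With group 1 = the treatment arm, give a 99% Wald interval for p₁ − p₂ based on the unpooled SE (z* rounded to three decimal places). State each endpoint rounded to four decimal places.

p̂₁ = 43/97 = 0.44330, p̂₂ = 256/651 = 0.39324; p̂₁ − p̂₂ = 0.05006.
Unpooled SE = √(p̂₁(1−p̂₁)/n₁ + p̂₂(1−p̂₂)/n₂) = √(0.002544175 + 0.000366517) = 0.053951.
For 99% confidence, z* = 2.576. Margin of error = 0.13898.
So the interval runs from -0.0889 to 0.1890.

(-0.0889, 0.1890)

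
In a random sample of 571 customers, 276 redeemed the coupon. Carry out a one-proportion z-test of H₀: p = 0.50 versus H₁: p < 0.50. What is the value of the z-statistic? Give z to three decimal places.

z = -0.795

p̂ = 276/571 = 0.48336.
SE₀ = √(0.50·0.50/571) = 0.020924.
Test statistic: z = -0.01664/0.020924 = -0.795.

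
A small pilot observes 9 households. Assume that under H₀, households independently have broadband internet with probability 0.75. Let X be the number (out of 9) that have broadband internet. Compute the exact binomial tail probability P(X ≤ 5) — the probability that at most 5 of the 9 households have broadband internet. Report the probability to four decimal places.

P = 0.1657

X is binomial with n = 9 and p = 0.75.
P(X ≤ 5) = Σ_{j=0}^{5} C(9,j)·0.75^j·0.25^{9−j}.
= 0.000004 + 0.000103 + 0.001236 + 0.008652 + 0.038933 + 0.116798 = 0.1657.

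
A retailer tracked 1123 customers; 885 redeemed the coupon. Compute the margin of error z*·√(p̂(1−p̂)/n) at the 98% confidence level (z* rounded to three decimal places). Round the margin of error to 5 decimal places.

ME = 0.02837

With x = 885 successes in n = 1123, p̂ = 0.78807.
SE(p̂) = √(0.78807·0.21193/1123) = 0.012195.
The 98% critical value is z* = 2.326.
ME = 2.326·0.012195 = 0.02837.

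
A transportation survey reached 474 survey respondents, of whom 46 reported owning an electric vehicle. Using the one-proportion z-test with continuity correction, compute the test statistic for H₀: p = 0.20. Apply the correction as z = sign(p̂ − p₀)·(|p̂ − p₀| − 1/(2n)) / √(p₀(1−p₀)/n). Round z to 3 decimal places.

The sample proportion is 46/474 = 0.09705. p̂ − p₀ = -0.102954.
1/(2n) = 0.001055.
Corrected numerator: |-0.102954| − 0.001055 = 0.101899.
SE₀ = √(0.20·0.80/474) = 0.018373.
z = −0.101899/0.018373 = -5.546.

z = -5.546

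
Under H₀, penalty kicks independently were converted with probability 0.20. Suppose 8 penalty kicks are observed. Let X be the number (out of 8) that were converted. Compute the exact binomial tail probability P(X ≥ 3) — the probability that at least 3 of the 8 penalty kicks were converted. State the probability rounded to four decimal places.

X is binomial with n = 8 and p = 0.20.
P(X ≥ 3) = Σ_{j=3}^{8} C(8,j)·0.20^j·0.80^{8−j}.
= 0.146801 + 0.045875 + 0.009175 + 0.001147 + 0.000082 + 0.000003 = 0.2031.

P = 0.2031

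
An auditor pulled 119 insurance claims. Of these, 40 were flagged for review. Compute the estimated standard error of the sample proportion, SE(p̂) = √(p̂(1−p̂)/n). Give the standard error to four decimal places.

p̂ = 40/119 = 0.33613.
p̂(1−p̂) = 0.223147.
Dividing by n and taking the root: √0.001875185 = 0.0433.

SE = 0.0433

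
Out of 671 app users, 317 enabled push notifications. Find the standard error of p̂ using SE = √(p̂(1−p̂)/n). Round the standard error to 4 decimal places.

Sample proportion p̂ = 317/671 = 0.47243.
p̂(1−p̂) = 0.47243·0.52757 = 0.249240.
SE = √(0.249240/671) = √0.000371446 = 0.0193.

SE = 0.0193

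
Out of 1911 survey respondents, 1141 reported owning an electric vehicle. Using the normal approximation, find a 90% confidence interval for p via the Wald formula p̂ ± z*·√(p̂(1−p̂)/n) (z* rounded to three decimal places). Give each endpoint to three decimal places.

p̂ = 1141/1911 = 0.59707.
SE = √(p̂(1−p̂)/n) = √(0.240577/1911) = 0.011220.
For 90% confidence, z* = 1.645.
Margin of error: 1.645 × 0.011220 = 0.01846.
CI: 0.59707 ± 0.01846 = (0.579, 0.616).

(0.579, 0.616)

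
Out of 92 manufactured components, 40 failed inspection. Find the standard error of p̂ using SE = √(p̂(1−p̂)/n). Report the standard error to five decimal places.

SE = 0.05168

The sample proportion is 40/92 = 0.43478.
p̂(1−p̂) = 0.43478·0.56522 = 0.245746.
Dividing by n and taking the root: √0.002671152 = 0.05168.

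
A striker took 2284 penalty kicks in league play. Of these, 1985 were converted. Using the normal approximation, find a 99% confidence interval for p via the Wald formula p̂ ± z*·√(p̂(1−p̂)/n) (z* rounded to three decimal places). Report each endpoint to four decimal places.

(0.8509, 0.8873)

With x = 1985 successes in n = 2284, p̂ = 0.86909.
Standard error of p̂: √(0.113773/2284) = √0.000049813 = 0.007058.
The 99% critical value is z* = 2.576.
Margin = 2.576·0.007058 = 0.01818.
Interval: 0.86909 ± 0.01818 → (0.8509, 0.8873).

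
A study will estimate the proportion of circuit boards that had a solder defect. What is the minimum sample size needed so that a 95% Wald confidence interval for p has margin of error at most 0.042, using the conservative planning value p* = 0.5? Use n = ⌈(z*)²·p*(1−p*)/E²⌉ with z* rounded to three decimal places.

n = 545

The 95% critical value is z* = 1.960.
p*(1−p*) = 0.50·0.50 = 0.2500.
(z*)²·p*(1−p*)/E² = 3.841600·0.2500/0.001764 = 544.444.
⌈544.444⌉ = 545.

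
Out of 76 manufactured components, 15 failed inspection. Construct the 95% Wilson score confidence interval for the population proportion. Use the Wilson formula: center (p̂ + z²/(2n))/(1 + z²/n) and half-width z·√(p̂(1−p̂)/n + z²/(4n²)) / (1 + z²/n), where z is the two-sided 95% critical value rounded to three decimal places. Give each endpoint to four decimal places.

Here p̂ = 15/76 = 0.19737 and z = 1.960 (z² = 3.841600).
1 + z²/n = 1.050547.
Adjusted center: (0.19737 + z²/(2n))/1.050547 = 0.21193.
Radicand: p̂(1−p̂)/n + z²/(4n²) = 0.002084396 + 0.000166274 = 0.002250670.
Half-width = 1.960·√0.002250670/1.050547 = 0.08851.
So the interval runs from 0.1234 to 0.3004.

(0.1234, 0.3004)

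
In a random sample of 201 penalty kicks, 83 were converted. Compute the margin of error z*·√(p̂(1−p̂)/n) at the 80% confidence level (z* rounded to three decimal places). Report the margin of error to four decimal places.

ME = 0.0445

With x = 83 successes in n = 201, p̂ = 0.41294.
SE(p̂) = √(0.41294·0.58706/201) = 0.034728.
z* = 1.282 at the 80% level.
Margin of error = z*·SE = 1.282 × 0.034728 = 0.0445.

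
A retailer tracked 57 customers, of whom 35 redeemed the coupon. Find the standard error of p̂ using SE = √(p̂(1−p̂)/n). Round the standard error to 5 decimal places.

The sample proportion is 35/57 = 0.61404.
p̂(1−p̂) = 0.61404·0.38596 = 0.236995.
SE = √(0.236995/57) = √0.004157807 = 0.06448.

SE = 0.06448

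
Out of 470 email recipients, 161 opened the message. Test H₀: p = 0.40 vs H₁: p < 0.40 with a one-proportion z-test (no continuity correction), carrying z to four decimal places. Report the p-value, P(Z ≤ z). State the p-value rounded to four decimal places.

p-value = 0.0055

The sample proportion is 161/470 = 0.34255.
SE₀ = √(0.40·0.60/470) = 0.022597.
z = (p̂ − p₀)/SE = (161/470 − 0.40)/0.022597 ≈ -2.5422.
From the standard normal, P(Z ≤ z) = 0.0055.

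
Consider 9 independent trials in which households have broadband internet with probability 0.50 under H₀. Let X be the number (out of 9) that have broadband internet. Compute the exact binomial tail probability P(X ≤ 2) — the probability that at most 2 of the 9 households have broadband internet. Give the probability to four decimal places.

X ~ Binomial(n=9, p=0.50).
P(X ≤ 2) = C(9,0)·0.50^0·0.50^9 + C(9,1)·0.50^1·0.50^8 + C(9,2)·0.50^2·0.50^7.
= 0.001953 + 0.017578 + 0.070312 = 0.0898.

P = 0.0898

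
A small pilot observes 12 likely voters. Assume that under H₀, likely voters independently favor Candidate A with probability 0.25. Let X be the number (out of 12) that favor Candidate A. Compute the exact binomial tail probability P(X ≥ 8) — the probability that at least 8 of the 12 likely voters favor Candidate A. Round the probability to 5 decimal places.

X is binomial with n = 12 and p = 0.25.
P(X ≥ 8) = Σ_{j=8}^{12} C(12,j)·0.25^j·0.75^{12−j}.
= 0.002390 + 0.000354 + 0.000035 + 0.000002 + 0.000000 = 0.00278.

P = 0.00278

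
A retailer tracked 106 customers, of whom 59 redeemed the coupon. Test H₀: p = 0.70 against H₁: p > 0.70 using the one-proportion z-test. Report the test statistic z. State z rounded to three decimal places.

z = -3.222

p̂ = 59/106 = 0.55660.
Null standard error: √(0.70·0.30/106) = √0.001981132 = 0.044510.
Test statistic: z = -0.14340/0.044510 = -3.222.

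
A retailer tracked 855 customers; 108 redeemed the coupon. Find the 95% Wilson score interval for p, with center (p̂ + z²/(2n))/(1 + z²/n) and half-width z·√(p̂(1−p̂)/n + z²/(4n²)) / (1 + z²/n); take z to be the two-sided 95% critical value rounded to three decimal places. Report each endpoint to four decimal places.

(0.1057, 0.1503)

Here p̂ = 108/855 = 0.12632 and z = 1.960 (z² = 3.841600).
Denominator 1 + z²/n = 1 + 3.841600/855 = 1.004493.
Adjusted center: (0.12632 + z²/(2n))/1.004493 = 0.12799.
Radicand: p̂(1−p̂)/n + z²/(4n²) = 0.000129076 + 0.000001314 = 0.000130390.
Half-width = 1.960·√0.000130390/1.004493 = 0.02228.
So the interval runs from 0.1057 to 0.1503.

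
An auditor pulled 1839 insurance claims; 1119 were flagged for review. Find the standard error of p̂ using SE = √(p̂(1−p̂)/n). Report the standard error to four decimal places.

SE = 0.0114

Sample proportion p̂ = 1119/1839 = 0.60848.
p̂(1−p̂) = 0.60848·0.39152 = 0.238232.
SE = √(0.238232/1839) = 0.0114.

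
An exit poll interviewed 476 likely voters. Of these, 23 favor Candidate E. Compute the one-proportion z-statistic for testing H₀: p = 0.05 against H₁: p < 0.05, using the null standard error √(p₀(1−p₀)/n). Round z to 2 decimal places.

The sample proportion is 23/476 = 0.04832.
SE₀ = √(0.05·0.95/476) = 0.009989.
Test statistic: z = -0.00168/0.009989 = -0.17.

z = -0.17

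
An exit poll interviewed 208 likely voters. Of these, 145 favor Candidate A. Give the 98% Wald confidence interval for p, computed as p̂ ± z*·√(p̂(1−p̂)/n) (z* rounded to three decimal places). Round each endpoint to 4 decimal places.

(0.6230, 0.7712)

p̂ = 145/208 = 0.69712.
SE = √(p̂(1−p̂)/n) = √(0.211146/208) = 0.031861.
For 98% confidence, z* = 2.326.
Margin = 2.326·0.031861 = 0.07411.
CI: 0.69712 ± 0.07411 = (0.6230, 0.7712).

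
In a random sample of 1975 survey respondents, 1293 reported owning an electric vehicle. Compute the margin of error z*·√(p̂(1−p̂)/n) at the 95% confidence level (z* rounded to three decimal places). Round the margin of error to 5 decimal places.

p̂ = 1293/1975 = 0.65468.
SE = √(p̂(1−p̂)/n) = √(0.226073/1975) = 0.010699.
z* = 1.960 at the 95% level.
So ME = 0.02097.

ME = 0.02097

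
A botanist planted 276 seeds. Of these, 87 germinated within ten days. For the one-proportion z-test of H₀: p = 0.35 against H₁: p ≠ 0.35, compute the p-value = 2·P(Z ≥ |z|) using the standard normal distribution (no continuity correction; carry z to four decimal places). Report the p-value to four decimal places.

With x = 87 successes in n = 276, p̂ = 0.31522.
Null standard error: √(0.35·0.65/276) = √0.000824275 = 0.028710.
z = (p̂ − p₀)/SE = (87/276 − 0.35)/0.028710 ≈ -1.2115.
From the standard normal, 2·P(Z ≥ |z|) = 0.2257.

p-value = 0.2257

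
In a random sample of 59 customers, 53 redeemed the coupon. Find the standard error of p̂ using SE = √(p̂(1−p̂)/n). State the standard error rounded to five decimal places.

SE = 0.03935

The sample proportion is 53/59 = 0.89831.
p̂(1−p̂) = 0.89831·0.10169 = 0.091349.
SE = √(0.091349/59) = 0.03935.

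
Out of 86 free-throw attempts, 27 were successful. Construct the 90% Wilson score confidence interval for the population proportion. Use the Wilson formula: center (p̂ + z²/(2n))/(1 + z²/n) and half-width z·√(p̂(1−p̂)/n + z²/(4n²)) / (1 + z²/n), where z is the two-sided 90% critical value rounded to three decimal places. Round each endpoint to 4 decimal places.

(0.2384, 0.4009)

p̂ = 27/86 = 0.31395; z = 1.645, so z² = 2.706025.
1 + z²/n = 1.031465.
Center = (0.31395 + 0.015733)/1.031465 = 0.31963.
Radicand: p̂(1−p̂)/n + z²/(4n²) = 0.002504496 + 0.000091469 = 0.002595965.
Half-width = z·√(radicand)/denom = 1.645·0.050951/1.031465 = 0.08126.
Interval: 0.31963 ± 0.08126 → (0.2384, 0.4009).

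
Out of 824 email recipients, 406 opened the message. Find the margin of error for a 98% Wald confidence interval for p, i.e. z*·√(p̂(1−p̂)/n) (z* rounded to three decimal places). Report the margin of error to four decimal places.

ME = 0.0405

With x = 406 successes in n = 824, p̂ = 0.49272.
SE(p̂) = √(0.49272·0.50728/824) = 0.017416.
For 98% confidence, z* = 2.326.
So ME = 0.0405.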